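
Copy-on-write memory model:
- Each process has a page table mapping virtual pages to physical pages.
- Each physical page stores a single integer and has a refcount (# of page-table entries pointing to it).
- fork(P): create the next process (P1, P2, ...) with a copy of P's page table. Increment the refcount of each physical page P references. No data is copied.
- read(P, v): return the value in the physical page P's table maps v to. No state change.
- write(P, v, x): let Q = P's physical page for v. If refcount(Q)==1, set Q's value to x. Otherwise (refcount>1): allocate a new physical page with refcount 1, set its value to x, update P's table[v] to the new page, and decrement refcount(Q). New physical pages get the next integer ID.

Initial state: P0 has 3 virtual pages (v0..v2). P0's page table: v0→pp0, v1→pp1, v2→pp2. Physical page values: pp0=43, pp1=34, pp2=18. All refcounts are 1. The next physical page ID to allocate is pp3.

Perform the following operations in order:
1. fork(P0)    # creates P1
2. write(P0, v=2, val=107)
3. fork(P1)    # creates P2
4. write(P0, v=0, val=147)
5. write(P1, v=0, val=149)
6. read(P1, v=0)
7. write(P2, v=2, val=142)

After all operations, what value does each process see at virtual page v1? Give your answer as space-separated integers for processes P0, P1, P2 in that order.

Answer: 34 34 34

Derivation:
Op 1: fork(P0) -> P1. 3 ppages; refcounts: pp0:2 pp1:2 pp2:2
Op 2: write(P0, v2, 107). refcount(pp2)=2>1 -> COPY to pp3. 4 ppages; refcounts: pp0:2 pp1:2 pp2:1 pp3:1
Op 3: fork(P1) -> P2. 4 ppages; refcounts: pp0:3 pp1:3 pp2:2 pp3:1
Op 4: write(P0, v0, 147). refcount(pp0)=3>1 -> COPY to pp4. 5 ppages; refcounts: pp0:2 pp1:3 pp2:2 pp3:1 pp4:1
Op 5: write(P1, v0, 149). refcount(pp0)=2>1 -> COPY to pp5. 6 ppages; refcounts: pp0:1 pp1:3 pp2:2 pp3:1 pp4:1 pp5:1
Op 6: read(P1, v0) -> 149. No state change.
Op 7: write(P2, v2, 142). refcount(pp2)=2>1 -> COPY to pp6. 7 ppages; refcounts: pp0:1 pp1:3 pp2:1 pp3:1 pp4:1 pp5:1 pp6:1
P0: v1 -> pp1 = 34
P1: v1 -> pp1 = 34
P2: v1 -> pp1 = 34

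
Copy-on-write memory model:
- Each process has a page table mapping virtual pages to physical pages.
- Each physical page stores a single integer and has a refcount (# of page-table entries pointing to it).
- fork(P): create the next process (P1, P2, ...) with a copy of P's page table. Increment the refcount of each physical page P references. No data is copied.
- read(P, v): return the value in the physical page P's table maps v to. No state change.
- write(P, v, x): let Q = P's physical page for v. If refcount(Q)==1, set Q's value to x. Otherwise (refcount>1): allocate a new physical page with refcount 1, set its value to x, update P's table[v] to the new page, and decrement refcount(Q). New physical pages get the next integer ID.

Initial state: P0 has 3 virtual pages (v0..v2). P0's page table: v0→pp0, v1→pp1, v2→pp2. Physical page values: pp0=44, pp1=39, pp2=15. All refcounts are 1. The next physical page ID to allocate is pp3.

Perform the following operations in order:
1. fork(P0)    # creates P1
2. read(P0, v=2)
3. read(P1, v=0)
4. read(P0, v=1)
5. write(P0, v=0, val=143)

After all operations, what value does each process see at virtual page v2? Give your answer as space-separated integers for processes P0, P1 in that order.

Op 1: fork(P0) -> P1. 3 ppages; refcounts: pp0:2 pp1:2 pp2:2
Op 2: read(P0, v2) -> 15. No state change.
Op 3: read(P1, v0) -> 44. No state change.
Op 4: read(P0, v1) -> 39. No state change.
Op 5: write(P0, v0, 143). refcount(pp0)=2>1 -> COPY to pp3. 4 ppages; refcounts: pp0:1 pp1:2 pp2:2 pp3:1
P0: v2 -> pp2 = 15
P1: v2 -> pp2 = 15

Answer: 15 15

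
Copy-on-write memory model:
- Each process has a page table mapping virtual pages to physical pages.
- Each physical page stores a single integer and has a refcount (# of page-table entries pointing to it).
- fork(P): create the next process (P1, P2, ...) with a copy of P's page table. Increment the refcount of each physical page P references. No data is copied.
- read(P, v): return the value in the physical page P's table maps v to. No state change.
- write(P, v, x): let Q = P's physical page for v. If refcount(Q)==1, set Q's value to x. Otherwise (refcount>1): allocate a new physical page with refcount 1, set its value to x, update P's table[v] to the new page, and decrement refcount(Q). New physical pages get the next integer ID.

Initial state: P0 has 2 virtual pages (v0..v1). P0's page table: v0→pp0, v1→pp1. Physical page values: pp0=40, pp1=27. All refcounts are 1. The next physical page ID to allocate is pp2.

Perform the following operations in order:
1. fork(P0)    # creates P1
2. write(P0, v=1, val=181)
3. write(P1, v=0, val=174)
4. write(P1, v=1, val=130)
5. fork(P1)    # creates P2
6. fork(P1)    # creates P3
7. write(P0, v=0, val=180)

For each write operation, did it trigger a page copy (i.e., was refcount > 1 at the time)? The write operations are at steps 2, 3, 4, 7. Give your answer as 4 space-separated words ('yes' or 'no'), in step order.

Op 1: fork(P0) -> P1. 2 ppages; refcounts: pp0:2 pp1:2
Op 2: write(P0, v1, 181). refcount(pp1)=2>1 -> COPY to pp2. 3 ppages; refcounts: pp0:2 pp1:1 pp2:1
Op 3: write(P1, v0, 174). refcount(pp0)=2>1 -> COPY to pp3. 4 ppages; refcounts: pp0:1 pp1:1 pp2:1 pp3:1
Op 4: write(P1, v1, 130). refcount(pp1)=1 -> write in place. 4 ppages; refcounts: pp0:1 pp1:1 pp2:1 pp3:1
Op 5: fork(P1) -> P2. 4 ppages; refcounts: pp0:1 pp1:2 pp2:1 pp3:2
Op 6: fork(P1) -> P3. 4 ppages; refcounts: pp0:1 pp1:3 pp2:1 pp3:3
Op 7: write(P0, v0, 180). refcount(pp0)=1 -> write in place. 4 ppages; refcounts: pp0:1 pp1:3 pp2:1 pp3:3

yes yes no no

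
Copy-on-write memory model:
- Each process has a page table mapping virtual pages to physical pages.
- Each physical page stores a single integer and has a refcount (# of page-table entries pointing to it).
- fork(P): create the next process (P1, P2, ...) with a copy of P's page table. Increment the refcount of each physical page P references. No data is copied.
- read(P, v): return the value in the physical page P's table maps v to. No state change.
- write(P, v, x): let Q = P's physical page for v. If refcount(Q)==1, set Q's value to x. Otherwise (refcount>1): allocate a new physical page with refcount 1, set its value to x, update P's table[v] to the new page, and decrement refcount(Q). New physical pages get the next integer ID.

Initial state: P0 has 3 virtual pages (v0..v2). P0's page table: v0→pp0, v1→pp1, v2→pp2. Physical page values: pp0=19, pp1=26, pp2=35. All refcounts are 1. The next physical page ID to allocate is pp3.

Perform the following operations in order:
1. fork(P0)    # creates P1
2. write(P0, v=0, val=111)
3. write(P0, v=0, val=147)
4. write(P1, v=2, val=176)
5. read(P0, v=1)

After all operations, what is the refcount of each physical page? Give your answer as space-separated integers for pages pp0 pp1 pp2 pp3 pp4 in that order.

Op 1: fork(P0) -> P1. 3 ppages; refcounts: pp0:2 pp1:2 pp2:2
Op 2: write(P0, v0, 111). refcount(pp0)=2>1 -> COPY to pp3. 4 ppages; refcounts: pp0:1 pp1:2 pp2:2 pp3:1
Op 3: write(P0, v0, 147). refcount(pp3)=1 -> write in place. 4 ppages; refcounts: pp0:1 pp1:2 pp2:2 pp3:1
Op 4: write(P1, v2, 176). refcount(pp2)=2>1 -> COPY to pp4. 5 ppages; refcounts: pp0:1 pp1:2 pp2:1 pp3:1 pp4:1
Op 5: read(P0, v1) -> 26. No state change.

Answer: 1 2 1 1 1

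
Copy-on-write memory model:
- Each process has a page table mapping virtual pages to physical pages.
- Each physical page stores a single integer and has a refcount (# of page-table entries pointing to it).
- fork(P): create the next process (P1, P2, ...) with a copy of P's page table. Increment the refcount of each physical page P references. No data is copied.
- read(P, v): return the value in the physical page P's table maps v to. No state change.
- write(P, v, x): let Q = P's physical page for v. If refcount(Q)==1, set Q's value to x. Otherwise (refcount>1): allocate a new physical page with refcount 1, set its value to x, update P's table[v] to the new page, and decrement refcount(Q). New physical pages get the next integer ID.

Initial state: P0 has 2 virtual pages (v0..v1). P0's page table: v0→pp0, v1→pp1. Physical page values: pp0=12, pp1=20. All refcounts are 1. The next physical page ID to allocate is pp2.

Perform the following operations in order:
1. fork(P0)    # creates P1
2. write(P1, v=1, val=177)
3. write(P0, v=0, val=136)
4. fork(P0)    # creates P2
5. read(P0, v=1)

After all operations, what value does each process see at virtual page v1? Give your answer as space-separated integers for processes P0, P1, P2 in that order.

Op 1: fork(P0) -> P1. 2 ppages; refcounts: pp0:2 pp1:2
Op 2: write(P1, v1, 177). refcount(pp1)=2>1 -> COPY to pp2. 3 ppages; refcounts: pp0:2 pp1:1 pp2:1
Op 3: write(P0, v0, 136). refcount(pp0)=2>1 -> COPY to pp3. 4 ppages; refcounts: pp0:1 pp1:1 pp2:1 pp3:1
Op 4: fork(P0) -> P2. 4 ppages; refcounts: pp0:1 pp1:2 pp2:1 pp3:2
Op 5: read(P0, v1) -> 20. No state change.
P0: v1 -> pp1 = 20
P1: v1 -> pp2 = 177
P2: v1 -> pp1 = 20

Answer: 20 177 20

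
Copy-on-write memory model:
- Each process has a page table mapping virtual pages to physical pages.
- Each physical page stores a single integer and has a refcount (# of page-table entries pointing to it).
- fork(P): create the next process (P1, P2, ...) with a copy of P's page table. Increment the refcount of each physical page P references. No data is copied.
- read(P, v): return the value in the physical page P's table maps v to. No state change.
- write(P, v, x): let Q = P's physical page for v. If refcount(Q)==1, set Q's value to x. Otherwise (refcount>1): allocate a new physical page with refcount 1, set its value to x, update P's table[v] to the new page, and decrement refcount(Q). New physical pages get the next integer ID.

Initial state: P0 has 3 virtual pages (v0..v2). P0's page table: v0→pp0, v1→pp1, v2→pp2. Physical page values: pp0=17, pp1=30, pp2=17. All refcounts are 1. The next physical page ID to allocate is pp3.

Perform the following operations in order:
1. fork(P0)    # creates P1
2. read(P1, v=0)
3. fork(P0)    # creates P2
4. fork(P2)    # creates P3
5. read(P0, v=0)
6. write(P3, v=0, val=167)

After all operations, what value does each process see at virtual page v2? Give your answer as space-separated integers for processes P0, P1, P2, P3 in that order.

Answer: 17 17 17 17

Derivation:
Op 1: fork(P0) -> P1. 3 ppages; refcounts: pp0:2 pp1:2 pp2:2
Op 2: read(P1, v0) -> 17. No state change.
Op 3: fork(P0) -> P2. 3 ppages; refcounts: pp0:3 pp1:3 pp2:3
Op 4: fork(P2) -> P3. 3 ppages; refcounts: pp0:4 pp1:4 pp2:4
Op 5: read(P0, v0) -> 17. No state change.
Op 6: write(P3, v0, 167). refcount(pp0)=4>1 -> COPY to pp3. 4 ppages; refcounts: pp0:3 pp1:4 pp2:4 pp3:1
P0: v2 -> pp2 = 17
P1: v2 -> pp2 = 17
P2: v2 -> pp2 = 17
P3: v2 -> pp2 = 17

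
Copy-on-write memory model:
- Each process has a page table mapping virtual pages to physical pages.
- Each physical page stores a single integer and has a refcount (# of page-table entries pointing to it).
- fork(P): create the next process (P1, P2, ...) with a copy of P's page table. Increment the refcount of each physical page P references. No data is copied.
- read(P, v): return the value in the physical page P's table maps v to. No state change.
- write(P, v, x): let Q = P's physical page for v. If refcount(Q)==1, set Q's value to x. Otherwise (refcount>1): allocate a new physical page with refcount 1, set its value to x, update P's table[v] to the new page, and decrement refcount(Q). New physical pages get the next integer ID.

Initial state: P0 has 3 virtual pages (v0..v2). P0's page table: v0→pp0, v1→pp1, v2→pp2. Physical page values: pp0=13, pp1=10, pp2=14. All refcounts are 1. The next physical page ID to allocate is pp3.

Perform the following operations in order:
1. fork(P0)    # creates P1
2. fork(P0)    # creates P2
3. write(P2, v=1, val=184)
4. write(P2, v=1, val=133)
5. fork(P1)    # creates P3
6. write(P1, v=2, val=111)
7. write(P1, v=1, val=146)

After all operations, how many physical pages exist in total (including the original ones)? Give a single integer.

Answer: 6

Derivation:
Op 1: fork(P0) -> P1. 3 ppages; refcounts: pp0:2 pp1:2 pp2:2
Op 2: fork(P0) -> P2. 3 ppages; refcounts: pp0:3 pp1:3 pp2:3
Op 3: write(P2, v1, 184). refcount(pp1)=3>1 -> COPY to pp3. 4 ppages; refcounts: pp0:3 pp1:2 pp2:3 pp3:1
Op 4: write(P2, v1, 133). refcount(pp3)=1 -> write in place. 4 ppages; refcounts: pp0:3 pp1:2 pp2:3 pp3:1
Op 5: fork(P1) -> P3. 4 ppages; refcounts: pp0:4 pp1:3 pp2:4 pp3:1
Op 6: write(P1, v2, 111). refcount(pp2)=4>1 -> COPY to pp4. 5 ppages; refcounts: pp0:4 pp1:3 pp2:3 pp3:1 pp4:1
Op 7: write(P1, v1, 146). refcount(pp1)=3>1 -> COPY to pp5. 6 ppages; refcounts: pp0:4 pp1:2 pp2:3 pp3:1 pp4:1 pp5:1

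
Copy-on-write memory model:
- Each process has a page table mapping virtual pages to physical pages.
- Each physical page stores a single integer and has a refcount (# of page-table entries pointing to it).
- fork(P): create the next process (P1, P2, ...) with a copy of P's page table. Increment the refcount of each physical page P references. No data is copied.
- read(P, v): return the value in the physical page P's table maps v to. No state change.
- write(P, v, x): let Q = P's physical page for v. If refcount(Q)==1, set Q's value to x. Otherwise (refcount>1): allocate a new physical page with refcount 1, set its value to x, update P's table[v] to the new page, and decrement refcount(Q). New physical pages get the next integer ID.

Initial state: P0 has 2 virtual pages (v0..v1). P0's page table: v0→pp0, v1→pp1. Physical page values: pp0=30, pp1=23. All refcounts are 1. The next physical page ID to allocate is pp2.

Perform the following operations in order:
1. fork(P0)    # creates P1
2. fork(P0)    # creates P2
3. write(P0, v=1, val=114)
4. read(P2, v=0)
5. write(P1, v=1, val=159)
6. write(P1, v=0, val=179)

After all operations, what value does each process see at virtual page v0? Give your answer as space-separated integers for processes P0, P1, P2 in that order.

Answer: 30 179 30

Derivation:
Op 1: fork(P0) -> P1. 2 ppages; refcounts: pp0:2 pp1:2
Op 2: fork(P0) -> P2. 2 ppages; refcounts: pp0:3 pp1:3
Op 3: write(P0, v1, 114). refcount(pp1)=3>1 -> COPY to pp2. 3 ppages; refcounts: pp0:3 pp1:2 pp2:1
Op 4: read(P2, v0) -> 30. No state change.
Op 5: write(P1, v1, 159). refcount(pp1)=2>1 -> COPY to pp3. 4 ppages; refcounts: pp0:3 pp1:1 pp2:1 pp3:1
Op 6: write(P1, v0, 179). refcount(pp0)=3>1 -> COPY to pp4. 5 ppages; refcounts: pp0:2 pp1:1 pp2:1 pp3:1 pp4:1
P0: v0 -> pp0 = 30
P1: v0 -> pp4 = 179
P2: v0 -> pp0 = 30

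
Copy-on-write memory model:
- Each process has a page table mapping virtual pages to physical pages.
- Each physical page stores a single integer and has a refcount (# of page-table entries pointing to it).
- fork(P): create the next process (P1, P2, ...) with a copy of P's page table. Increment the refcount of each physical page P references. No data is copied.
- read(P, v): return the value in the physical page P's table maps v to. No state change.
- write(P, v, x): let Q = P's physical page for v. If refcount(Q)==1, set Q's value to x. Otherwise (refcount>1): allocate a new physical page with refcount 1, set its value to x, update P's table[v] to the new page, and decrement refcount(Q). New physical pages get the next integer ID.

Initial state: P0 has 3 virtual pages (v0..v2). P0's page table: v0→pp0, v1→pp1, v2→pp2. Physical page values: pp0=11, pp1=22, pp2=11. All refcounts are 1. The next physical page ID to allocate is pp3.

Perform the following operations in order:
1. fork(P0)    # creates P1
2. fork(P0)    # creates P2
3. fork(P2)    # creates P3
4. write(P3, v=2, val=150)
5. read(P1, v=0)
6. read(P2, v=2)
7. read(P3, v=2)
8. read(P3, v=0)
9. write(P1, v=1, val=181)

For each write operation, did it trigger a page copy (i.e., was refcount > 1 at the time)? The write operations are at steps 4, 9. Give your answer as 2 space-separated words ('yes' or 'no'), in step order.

Op 1: fork(P0) -> P1. 3 ppages; refcounts: pp0:2 pp1:2 pp2:2
Op 2: fork(P0) -> P2. 3 ppages; refcounts: pp0:3 pp1:3 pp2:3
Op 3: fork(P2) -> P3. 3 ppages; refcounts: pp0:4 pp1:4 pp2:4
Op 4: write(P3, v2, 150). refcount(pp2)=4>1 -> COPY to pp3. 4 ppages; refcounts: pp0:4 pp1:4 pp2:3 pp3:1
Op 5: read(P1, v0) -> 11. No state change.
Op 6: read(P2, v2) -> 11. No state change.
Op 7: read(P3, v2) -> 150. No state change.
Op 8: read(P3, v0) -> 11. No state change.
Op 9: write(P1, v1, 181). refcount(pp1)=4>1 -> COPY to pp4. 5 ppages; refcounts: pp0:4 pp1:3 pp2:3 pp3:1 pp4:1

yes yes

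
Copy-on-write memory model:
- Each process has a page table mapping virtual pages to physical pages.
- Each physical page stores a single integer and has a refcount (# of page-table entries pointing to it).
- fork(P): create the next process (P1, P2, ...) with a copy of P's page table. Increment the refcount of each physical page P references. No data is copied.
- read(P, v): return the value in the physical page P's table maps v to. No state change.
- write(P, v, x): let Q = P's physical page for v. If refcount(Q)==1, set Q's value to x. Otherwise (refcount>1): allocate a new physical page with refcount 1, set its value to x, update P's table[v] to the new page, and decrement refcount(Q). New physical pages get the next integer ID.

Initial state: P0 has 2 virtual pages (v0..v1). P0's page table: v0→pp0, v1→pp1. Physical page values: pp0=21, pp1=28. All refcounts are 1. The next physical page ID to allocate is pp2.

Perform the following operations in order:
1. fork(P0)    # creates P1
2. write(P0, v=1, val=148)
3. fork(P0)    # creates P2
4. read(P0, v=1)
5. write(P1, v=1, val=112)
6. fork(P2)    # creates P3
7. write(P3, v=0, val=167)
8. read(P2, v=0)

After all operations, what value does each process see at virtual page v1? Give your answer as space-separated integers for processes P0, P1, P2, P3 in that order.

Op 1: fork(P0) -> P1. 2 ppages; refcounts: pp0:2 pp1:2
Op 2: write(P0, v1, 148). refcount(pp1)=2>1 -> COPY to pp2. 3 ppages; refcounts: pp0:2 pp1:1 pp2:1
Op 3: fork(P0) -> P2. 3 ppages; refcounts: pp0:3 pp1:1 pp2:2
Op 4: read(P0, v1) -> 148. No state change.
Op 5: write(P1, v1, 112). refcount(pp1)=1 -> write in place. 3 ppages; refcounts: pp0:3 pp1:1 pp2:2
Op 6: fork(P2) -> P3. 3 ppages; refcounts: pp0:4 pp1:1 pp2:3
Op 7: write(P3, v0, 167). refcount(pp0)=4>1 -> COPY to pp3. 4 ppages; refcounts: pp0:3 pp1:1 pp2:3 pp3:1
Op 8: read(P2, v0) -> 21. No state change.
P0: v1 -> pp2 = 148
P1: v1 -> pp1 = 112
P2: v1 -> pp2 = 148
P3: v1 -> pp2 = 148

Answer: 148 112 148 148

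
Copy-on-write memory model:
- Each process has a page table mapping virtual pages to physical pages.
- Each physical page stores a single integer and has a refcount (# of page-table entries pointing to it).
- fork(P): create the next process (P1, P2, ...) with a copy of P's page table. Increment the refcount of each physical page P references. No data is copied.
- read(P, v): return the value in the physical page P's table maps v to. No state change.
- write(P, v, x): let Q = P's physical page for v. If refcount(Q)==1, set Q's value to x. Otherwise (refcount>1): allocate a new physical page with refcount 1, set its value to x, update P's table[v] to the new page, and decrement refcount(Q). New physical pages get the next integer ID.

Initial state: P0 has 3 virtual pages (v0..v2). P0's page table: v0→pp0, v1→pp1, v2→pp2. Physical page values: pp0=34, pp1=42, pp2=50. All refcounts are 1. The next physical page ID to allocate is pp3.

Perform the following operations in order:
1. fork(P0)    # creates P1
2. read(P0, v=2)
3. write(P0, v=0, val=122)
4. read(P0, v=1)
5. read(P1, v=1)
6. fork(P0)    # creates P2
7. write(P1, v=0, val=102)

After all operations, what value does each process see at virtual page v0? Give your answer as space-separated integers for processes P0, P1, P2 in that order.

Answer: 122 102 122

Derivation:
Op 1: fork(P0) -> P1. 3 ppages; refcounts: pp0:2 pp1:2 pp2:2
Op 2: read(P0, v2) -> 50. No state change.
Op 3: write(P0, v0, 122). refcount(pp0)=2>1 -> COPY to pp3. 4 ppages; refcounts: pp0:1 pp1:2 pp2:2 pp3:1
Op 4: read(P0, v1) -> 42. No state change.
Op 5: read(P1, v1) -> 42. No state change.
Op 6: fork(P0) -> P2. 4 ppages; refcounts: pp0:1 pp1:3 pp2:3 pp3:2
Op 7: write(P1, v0, 102). refcount(pp0)=1 -> write in place. 4 ppages; refcounts: pp0:1 pp1:3 pp2:3 pp3:2
P0: v0 -> pp3 = 122
P1: v0 -> pp0 = 102
P2: v0 -> pp3 = 122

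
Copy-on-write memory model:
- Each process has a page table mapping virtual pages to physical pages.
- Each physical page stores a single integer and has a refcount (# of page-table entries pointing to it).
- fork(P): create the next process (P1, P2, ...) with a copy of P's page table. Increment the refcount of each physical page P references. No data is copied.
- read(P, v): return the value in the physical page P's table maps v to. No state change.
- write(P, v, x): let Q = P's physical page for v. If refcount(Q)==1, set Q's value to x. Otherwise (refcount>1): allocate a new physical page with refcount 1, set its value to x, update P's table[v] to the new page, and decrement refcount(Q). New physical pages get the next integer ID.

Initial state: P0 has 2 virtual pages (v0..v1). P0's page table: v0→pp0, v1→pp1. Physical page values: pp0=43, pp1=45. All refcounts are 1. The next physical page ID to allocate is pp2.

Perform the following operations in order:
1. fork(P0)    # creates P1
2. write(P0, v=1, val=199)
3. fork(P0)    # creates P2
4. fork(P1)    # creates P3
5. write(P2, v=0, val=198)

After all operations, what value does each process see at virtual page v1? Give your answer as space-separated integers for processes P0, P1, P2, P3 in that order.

Answer: 199 45 199 45

Derivation:
Op 1: fork(P0) -> P1. 2 ppages; refcounts: pp0:2 pp1:2
Op 2: write(P0, v1, 199). refcount(pp1)=2>1 -> COPY to pp2. 3 ppages; refcounts: pp0:2 pp1:1 pp2:1
Op 3: fork(P0) -> P2. 3 ppages; refcounts: pp0:3 pp1:1 pp2:2
Op 4: fork(P1) -> P3. 3 ppages; refcounts: pp0:4 pp1:2 pp2:2
Op 5: write(P2, v0, 198). refcount(pp0)=4>1 -> COPY to pp3. 4 ppages; refcounts: pp0:3 pp1:2 pp2:2 pp3:1
P0: v1 -> pp2 = 199
P1: v1 -> pp1 = 45
P2: v1 -> pp2 = 199
P3: v1 -> pp1 = 45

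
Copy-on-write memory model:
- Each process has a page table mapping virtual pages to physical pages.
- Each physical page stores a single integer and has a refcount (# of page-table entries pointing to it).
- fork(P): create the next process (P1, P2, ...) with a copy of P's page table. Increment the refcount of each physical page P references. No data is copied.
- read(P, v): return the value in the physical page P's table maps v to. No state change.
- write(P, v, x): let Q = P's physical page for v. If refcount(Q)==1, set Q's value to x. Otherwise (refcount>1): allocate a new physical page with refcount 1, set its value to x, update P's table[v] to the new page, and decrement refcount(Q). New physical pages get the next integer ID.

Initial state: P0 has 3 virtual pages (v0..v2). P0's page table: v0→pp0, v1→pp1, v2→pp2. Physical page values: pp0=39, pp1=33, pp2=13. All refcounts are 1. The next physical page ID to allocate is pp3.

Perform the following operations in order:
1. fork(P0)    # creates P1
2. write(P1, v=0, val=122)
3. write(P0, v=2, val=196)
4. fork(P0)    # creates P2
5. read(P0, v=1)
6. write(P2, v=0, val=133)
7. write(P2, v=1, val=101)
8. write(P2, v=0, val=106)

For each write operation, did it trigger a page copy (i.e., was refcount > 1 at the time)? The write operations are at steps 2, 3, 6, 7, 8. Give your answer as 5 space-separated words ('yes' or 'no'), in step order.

Op 1: fork(P0) -> P1. 3 ppages; refcounts: pp0:2 pp1:2 pp2:2
Op 2: write(P1, v0, 122). refcount(pp0)=2>1 -> COPY to pp3. 4 ppages; refcounts: pp0:1 pp1:2 pp2:2 pp3:1
Op 3: write(P0, v2, 196). refcount(pp2)=2>1 -> COPY to pp4. 5 ppages; refcounts: pp0:1 pp1:2 pp2:1 pp3:1 pp4:1
Op 4: fork(P0) -> P2. 5 ppages; refcounts: pp0:2 pp1:3 pp2:1 pp3:1 pp4:2
Op 5: read(P0, v1) -> 33. No state change.
Op 6: write(P2, v0, 133). refcount(pp0)=2>1 -> COPY to pp5. 6 ppages; refcounts: pp0:1 pp1:3 pp2:1 pp3:1 pp4:2 pp5:1
Op 7: write(P2, v1, 101). refcount(pp1)=3>1 -> COPY to pp6. 7 ppages; refcounts: pp0:1 pp1:2 pp2:1 pp3:1 pp4:2 pp5:1 pp6:1
Op 8: write(P2, v0, 106). refcount(pp5)=1 -> write in place. 7 ppages; refcounts: pp0:1 pp1:2 pp2:1 pp3:1 pp4:2 pp5:1 pp6:1

yes yes yes yes no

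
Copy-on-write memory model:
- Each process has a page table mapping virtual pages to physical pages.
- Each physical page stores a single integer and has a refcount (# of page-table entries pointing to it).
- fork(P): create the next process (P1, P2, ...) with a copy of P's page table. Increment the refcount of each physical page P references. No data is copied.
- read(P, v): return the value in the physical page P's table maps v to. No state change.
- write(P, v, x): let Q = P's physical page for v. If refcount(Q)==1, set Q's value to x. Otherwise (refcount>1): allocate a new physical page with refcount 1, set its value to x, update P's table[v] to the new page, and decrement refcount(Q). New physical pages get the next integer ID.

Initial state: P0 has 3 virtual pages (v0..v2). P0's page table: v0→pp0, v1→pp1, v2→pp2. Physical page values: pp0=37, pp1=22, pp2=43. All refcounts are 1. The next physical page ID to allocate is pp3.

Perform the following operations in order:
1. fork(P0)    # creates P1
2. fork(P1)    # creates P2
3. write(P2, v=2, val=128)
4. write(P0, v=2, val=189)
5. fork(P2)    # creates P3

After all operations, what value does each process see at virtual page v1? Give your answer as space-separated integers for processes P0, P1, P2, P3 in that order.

Op 1: fork(P0) -> P1. 3 ppages; refcounts: pp0:2 pp1:2 pp2:2
Op 2: fork(P1) -> P2. 3 ppages; refcounts: pp0:3 pp1:3 pp2:3
Op 3: write(P2, v2, 128). refcount(pp2)=3>1 -> COPY to pp3. 4 ppages; refcounts: pp0:3 pp1:3 pp2:2 pp3:1
Op 4: write(P0, v2, 189). refcount(pp2)=2>1 -> COPY to pp4. 5 ppages; refcounts: pp0:3 pp1:3 pp2:1 pp3:1 pp4:1
Op 5: fork(P2) -> P3. 5 ppages; refcounts: pp0:4 pp1:4 pp2:1 pp3:2 pp4:1
P0: v1 -> pp1 = 22
P1: v1 -> pp1 = 22
P2: v1 -> pp1 = 22
P3: v1 -> pp1 = 22

Answer: 22 22 22 22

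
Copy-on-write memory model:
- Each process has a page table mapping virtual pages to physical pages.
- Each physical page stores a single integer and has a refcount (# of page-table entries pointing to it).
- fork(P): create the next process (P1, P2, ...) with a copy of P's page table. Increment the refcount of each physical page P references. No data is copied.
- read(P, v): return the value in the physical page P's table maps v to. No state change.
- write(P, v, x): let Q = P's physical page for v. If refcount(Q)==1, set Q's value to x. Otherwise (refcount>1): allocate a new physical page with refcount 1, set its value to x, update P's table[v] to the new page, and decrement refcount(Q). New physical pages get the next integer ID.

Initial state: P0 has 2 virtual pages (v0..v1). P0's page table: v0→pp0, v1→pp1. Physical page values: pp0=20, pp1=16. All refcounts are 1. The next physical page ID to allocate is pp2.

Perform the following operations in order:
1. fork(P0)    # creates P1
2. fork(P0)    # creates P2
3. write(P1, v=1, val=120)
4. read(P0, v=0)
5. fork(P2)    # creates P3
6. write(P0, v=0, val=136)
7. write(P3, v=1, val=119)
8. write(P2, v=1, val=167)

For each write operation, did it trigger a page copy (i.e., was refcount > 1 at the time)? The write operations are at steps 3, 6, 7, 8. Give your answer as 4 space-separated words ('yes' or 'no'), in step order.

Op 1: fork(P0) -> P1. 2 ppages; refcounts: pp0:2 pp1:2
Op 2: fork(P0) -> P2. 2 ppages; refcounts: pp0:3 pp1:3
Op 3: write(P1, v1, 120). refcount(pp1)=3>1 -> COPY to pp2. 3 ppages; refcounts: pp0:3 pp1:2 pp2:1
Op 4: read(P0, v0) -> 20. No state change.
Op 5: fork(P2) -> P3. 3 ppages; refcounts: pp0:4 pp1:3 pp2:1
Op 6: write(P0, v0, 136). refcount(pp0)=4>1 -> COPY to pp3. 4 ppages; refcounts: pp0:3 pp1:3 pp2:1 pp3:1
Op 7: write(P3, v1, 119). refcount(pp1)=3>1 -> COPY to pp4. 5 ppages; refcounts: pp0:3 pp1:2 pp2:1 pp3:1 pp4:1
Op 8: write(P2, v1, 167). refcount(pp1)=2>1 -> COPY to pp5. 6 ppages; refcounts: pp0:3 pp1:1 pp2:1 pp3:1 pp4:1 pp5:1

yes yes yes yes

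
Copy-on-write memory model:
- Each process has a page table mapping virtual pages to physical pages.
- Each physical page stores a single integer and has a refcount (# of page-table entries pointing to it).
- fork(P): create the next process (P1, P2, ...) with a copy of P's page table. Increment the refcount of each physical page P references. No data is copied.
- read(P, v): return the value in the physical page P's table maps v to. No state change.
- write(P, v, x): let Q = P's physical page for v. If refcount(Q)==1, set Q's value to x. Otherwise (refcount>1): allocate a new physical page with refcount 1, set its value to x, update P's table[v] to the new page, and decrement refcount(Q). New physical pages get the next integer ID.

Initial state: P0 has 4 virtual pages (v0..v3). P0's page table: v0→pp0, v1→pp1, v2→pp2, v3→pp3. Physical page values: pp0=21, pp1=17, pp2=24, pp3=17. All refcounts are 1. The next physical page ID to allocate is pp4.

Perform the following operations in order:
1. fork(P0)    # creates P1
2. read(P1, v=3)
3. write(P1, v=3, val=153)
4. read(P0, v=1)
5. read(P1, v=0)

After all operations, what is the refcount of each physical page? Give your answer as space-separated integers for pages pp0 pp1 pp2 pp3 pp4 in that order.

Answer: 2 2 2 1 1

Derivation:
Op 1: fork(P0) -> P1. 4 ppages; refcounts: pp0:2 pp1:2 pp2:2 pp3:2
Op 2: read(P1, v3) -> 17. No state change.
Op 3: write(P1, v3, 153). refcount(pp3)=2>1 -> COPY to pp4. 5 ppages; refcounts: pp0:2 pp1:2 pp2:2 pp3:1 pp4:1
Op 4: read(P0, v1) -> 17. No state change.
Op 5: read(P1, v0) -> 21. No state change.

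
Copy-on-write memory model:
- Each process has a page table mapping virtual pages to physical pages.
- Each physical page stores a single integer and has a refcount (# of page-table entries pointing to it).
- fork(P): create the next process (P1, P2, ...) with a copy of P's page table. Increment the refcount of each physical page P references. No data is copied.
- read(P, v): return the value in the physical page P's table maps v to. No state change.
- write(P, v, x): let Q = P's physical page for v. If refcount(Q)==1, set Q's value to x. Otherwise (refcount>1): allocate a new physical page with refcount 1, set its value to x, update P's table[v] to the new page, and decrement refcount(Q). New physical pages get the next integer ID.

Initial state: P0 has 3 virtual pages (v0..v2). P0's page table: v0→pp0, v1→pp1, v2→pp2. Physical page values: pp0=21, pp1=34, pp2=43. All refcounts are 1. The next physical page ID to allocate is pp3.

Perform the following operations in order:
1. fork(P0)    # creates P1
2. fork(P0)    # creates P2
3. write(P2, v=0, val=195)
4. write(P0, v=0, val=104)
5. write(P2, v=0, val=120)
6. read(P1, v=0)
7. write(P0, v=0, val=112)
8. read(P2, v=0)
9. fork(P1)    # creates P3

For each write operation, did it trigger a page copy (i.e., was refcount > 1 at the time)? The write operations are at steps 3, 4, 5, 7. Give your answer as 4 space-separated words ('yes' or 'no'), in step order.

Op 1: fork(P0) -> P1. 3 ppages; refcounts: pp0:2 pp1:2 pp2:2
Op 2: fork(P0) -> P2. 3 ppages; refcounts: pp0:3 pp1:3 pp2:3
Op 3: write(P2, v0, 195). refcount(pp0)=3>1 -> COPY to pp3. 4 ppages; refcounts: pp0:2 pp1:3 pp2:3 pp3:1
Op 4: write(P0, v0, 104). refcount(pp0)=2>1 -> COPY to pp4. 5 ppages; refcounts: pp0:1 pp1:3 pp2:3 pp3:1 pp4:1
Op 5: write(P2, v0, 120). refcount(pp3)=1 -> write in place. 5 ppages; refcounts: pp0:1 pp1:3 pp2:3 pp3:1 pp4:1
Op 6: read(P1, v0) -> 21. No state change.
Op 7: write(P0, v0, 112). refcount(pp4)=1 -> write in place. 5 ppages; refcounts: pp0:1 pp1:3 pp2:3 pp3:1 pp4:1
Op 8: read(P2, v0) -> 120. No state change.
Op 9: fork(P1) -> P3. 5 ppages; refcounts: pp0:2 pp1:4 pp2:4 pp3:1 pp4:1

yes yes no no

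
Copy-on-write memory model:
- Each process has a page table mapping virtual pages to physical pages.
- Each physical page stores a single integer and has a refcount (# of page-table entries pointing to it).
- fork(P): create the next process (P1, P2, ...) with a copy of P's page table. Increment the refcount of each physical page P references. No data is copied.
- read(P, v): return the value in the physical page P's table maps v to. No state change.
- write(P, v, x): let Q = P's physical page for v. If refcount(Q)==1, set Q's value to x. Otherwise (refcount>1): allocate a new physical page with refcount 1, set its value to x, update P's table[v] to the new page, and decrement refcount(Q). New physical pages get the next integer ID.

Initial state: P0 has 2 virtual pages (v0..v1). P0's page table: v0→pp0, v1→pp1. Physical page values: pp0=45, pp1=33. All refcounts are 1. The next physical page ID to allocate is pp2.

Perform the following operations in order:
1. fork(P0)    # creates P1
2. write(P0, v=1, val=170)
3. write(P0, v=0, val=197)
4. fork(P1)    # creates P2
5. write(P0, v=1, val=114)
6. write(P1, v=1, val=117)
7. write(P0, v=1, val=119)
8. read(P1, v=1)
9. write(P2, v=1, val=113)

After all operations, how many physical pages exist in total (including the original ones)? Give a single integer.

Answer: 5

Derivation:
Op 1: fork(P0) -> P1. 2 ppages; refcounts: pp0:2 pp1:2
Op 2: write(P0, v1, 170). refcount(pp1)=2>1 -> COPY to pp2. 3 ppages; refcounts: pp0:2 pp1:1 pp2:1
Op 3: write(P0, v0, 197). refcount(pp0)=2>1 -> COPY to pp3. 4 ppages; refcounts: pp0:1 pp1:1 pp2:1 pp3:1
Op 4: fork(P1) -> P2. 4 ppages; refcounts: pp0:2 pp1:2 pp2:1 pp3:1
Op 5: write(P0, v1, 114). refcount(pp2)=1 -> write in place. 4 ppages; refcounts: pp0:2 pp1:2 pp2:1 pp3:1
Op 6: write(P1, v1, 117). refcount(pp1)=2>1 -> COPY to pp4. 5 ppages; refcounts: pp0:2 pp1:1 pp2:1 pp3:1 pp4:1
Op 7: write(P0, v1, 119). refcount(pp2)=1 -> write in place. 5 ppages; refcounts: pp0:2 pp1:1 pp2:1 pp3:1 pp4:1
Op 8: read(P1, v1) -> 117. No state change.
Op 9: write(P2, v1, 113). refcount(pp1)=1 -> write in place. 5 ppages; refcounts: pp0:2 pp1:1 pp2:1 pp3:1 pp4:1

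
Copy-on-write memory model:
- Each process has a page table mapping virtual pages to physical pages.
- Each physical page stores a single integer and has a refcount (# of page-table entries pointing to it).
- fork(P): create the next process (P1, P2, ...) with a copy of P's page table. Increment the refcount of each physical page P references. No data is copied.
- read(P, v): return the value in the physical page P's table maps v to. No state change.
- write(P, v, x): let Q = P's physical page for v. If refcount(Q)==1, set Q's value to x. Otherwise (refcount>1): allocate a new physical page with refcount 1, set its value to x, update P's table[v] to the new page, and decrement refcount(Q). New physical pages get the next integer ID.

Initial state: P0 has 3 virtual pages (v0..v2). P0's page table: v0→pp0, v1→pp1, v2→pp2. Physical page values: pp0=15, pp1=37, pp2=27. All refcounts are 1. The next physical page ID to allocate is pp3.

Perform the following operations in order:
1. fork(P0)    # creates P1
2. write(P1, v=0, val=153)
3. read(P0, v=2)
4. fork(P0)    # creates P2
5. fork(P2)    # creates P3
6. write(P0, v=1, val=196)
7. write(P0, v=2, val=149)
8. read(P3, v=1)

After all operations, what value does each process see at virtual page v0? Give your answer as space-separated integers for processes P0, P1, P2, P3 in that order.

Answer: 15 153 15 15

Derivation:
Op 1: fork(P0) -> P1. 3 ppages; refcounts: pp0:2 pp1:2 pp2:2
Op 2: write(P1, v0, 153). refcount(pp0)=2>1 -> COPY to pp3. 4 ppages; refcounts: pp0:1 pp1:2 pp2:2 pp3:1
Op 3: read(P0, v2) -> 27. No state change.
Op 4: fork(P0) -> P2. 4 ppages; refcounts: pp0:2 pp1:3 pp2:3 pp3:1
Op 5: fork(P2) -> P3. 4 ppages; refcounts: pp0:3 pp1:4 pp2:4 pp3:1
Op 6: write(P0, v1, 196). refcount(pp1)=4>1 -> COPY to pp4. 5 ppages; refcounts: pp0:3 pp1:3 pp2:4 pp3:1 pp4:1
Op 7: write(P0, v2, 149). refcount(pp2)=4>1 -> COPY to pp5. 6 ppages; refcounts: pp0:3 pp1:3 pp2:3 pp3:1 pp4:1 pp5:1
Op 8: read(P3, v1) -> 37. No state change.
P0: v0 -> pp0 = 15
P1: v0 -> pp3 = 153
P2: v0 -> pp0 = 15
P3: v0 -> pp0 = 15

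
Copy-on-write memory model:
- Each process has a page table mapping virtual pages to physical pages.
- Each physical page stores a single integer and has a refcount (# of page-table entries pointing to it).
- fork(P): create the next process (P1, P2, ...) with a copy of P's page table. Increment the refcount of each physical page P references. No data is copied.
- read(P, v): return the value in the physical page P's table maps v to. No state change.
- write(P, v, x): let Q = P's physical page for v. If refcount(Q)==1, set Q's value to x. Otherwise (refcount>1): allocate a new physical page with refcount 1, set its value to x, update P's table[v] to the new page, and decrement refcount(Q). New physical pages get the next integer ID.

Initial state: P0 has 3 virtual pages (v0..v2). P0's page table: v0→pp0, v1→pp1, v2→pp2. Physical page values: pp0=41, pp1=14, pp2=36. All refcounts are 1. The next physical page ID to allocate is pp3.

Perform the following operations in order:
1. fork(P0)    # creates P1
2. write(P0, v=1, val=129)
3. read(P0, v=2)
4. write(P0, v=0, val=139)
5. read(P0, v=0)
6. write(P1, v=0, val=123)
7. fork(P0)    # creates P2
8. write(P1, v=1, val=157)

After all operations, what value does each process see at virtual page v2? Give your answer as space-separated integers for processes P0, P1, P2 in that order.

Answer: 36 36 36

Derivation:
Op 1: fork(P0) -> P1. 3 ppages; refcounts: pp0:2 pp1:2 pp2:2
Op 2: write(P0, v1, 129). refcount(pp1)=2>1 -> COPY to pp3. 4 ppages; refcounts: pp0:2 pp1:1 pp2:2 pp3:1
Op 3: read(P0, v2) -> 36. No state change.
Op 4: write(P0, v0, 139). refcount(pp0)=2>1 -> COPY to pp4. 5 ppages; refcounts: pp0:1 pp1:1 pp2:2 pp3:1 pp4:1
Op 5: read(P0, v0) -> 139. No state change.
Op 6: write(P1, v0, 123). refcount(pp0)=1 -> write in place. 5 ppages; refcounts: pp0:1 pp1:1 pp2:2 pp3:1 pp4:1
Op 7: fork(P0) -> P2. 5 ppages; refcounts: pp0:1 pp1:1 pp2:3 pp3:2 pp4:2
Op 8: write(P1, v1, 157). refcount(pp1)=1 -> write in place. 5 ppages; refcounts: pp0:1 pp1:1 pp2:3 pp3:2 pp4:2
P0: v2 -> pp2 = 36
P1: v2 -> pp2 = 36
P2: v2 -> pp2 = 36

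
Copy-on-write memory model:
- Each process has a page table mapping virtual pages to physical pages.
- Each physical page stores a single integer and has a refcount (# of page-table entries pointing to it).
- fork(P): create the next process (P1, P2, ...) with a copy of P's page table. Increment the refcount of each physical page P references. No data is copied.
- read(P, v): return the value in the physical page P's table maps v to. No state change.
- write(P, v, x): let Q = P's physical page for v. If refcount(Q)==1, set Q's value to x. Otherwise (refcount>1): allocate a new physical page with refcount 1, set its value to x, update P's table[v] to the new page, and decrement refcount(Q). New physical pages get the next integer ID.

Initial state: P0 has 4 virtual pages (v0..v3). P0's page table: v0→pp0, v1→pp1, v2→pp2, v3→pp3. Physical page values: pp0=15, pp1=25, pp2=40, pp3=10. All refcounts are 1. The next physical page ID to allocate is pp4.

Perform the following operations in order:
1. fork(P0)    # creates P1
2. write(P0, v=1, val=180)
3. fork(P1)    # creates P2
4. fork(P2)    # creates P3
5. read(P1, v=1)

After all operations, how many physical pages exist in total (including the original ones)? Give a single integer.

Op 1: fork(P0) -> P1. 4 ppages; refcounts: pp0:2 pp1:2 pp2:2 pp3:2
Op 2: write(P0, v1, 180). refcount(pp1)=2>1 -> COPY to pp4. 5 ppages; refcounts: pp0:2 pp1:1 pp2:2 pp3:2 pp4:1
Op 3: fork(P1) -> P2. 5 ppages; refcounts: pp0:3 pp1:2 pp2:3 pp3:3 pp4:1
Op 4: fork(P2) -> P3. 5 ppages; refcounts: pp0:4 pp1:3 pp2:4 pp3:4 pp4:1
Op 5: read(P1, v1) -> 25. No state change.

Answer: 5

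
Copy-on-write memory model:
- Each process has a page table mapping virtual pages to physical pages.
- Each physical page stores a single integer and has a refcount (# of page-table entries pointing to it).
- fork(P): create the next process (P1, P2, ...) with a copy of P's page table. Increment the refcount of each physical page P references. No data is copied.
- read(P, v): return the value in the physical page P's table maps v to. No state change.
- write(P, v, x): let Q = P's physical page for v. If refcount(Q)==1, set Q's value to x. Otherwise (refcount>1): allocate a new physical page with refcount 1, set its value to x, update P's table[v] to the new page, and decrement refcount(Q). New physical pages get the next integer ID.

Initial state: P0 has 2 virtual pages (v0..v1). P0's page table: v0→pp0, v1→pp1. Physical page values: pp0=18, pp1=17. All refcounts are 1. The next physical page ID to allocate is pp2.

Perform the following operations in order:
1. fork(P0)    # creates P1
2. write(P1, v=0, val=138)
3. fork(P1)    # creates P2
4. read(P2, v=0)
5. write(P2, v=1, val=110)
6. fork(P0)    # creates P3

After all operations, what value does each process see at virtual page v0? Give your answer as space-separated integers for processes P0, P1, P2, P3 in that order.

Op 1: fork(P0) -> P1. 2 ppages; refcounts: pp0:2 pp1:2
Op 2: write(P1, v0, 138). refcount(pp0)=2>1 -> COPY to pp2. 3 ppages; refcounts: pp0:1 pp1:2 pp2:1
Op 3: fork(P1) -> P2. 3 ppages; refcounts: pp0:1 pp1:3 pp2:2
Op 4: read(P2, v0) -> 138. No state change.
Op 5: write(P2, v1, 110). refcount(pp1)=3>1 -> COPY to pp3. 4 ppages; refcounts: pp0:1 pp1:2 pp2:2 pp3:1
Op 6: fork(P0) -> P3. 4 ppages; refcounts: pp0:2 pp1:3 pp2:2 pp3:1
P0: v0 -> pp0 = 18
P1: v0 -> pp2 = 138
P2: v0 -> pp2 = 138
P3: v0 -> pp0 = 18

Answer: 18 138 138 18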